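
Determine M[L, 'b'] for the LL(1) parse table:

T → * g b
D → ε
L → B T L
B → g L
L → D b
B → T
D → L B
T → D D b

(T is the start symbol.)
To find M[L, 'b'], we find productions for L where 'b' is in the predict set (PREDICT(N → α) = (FIRST(α) \ {ε}) ∪ (FOLLOW(N) if α ⇒* ε)).

Relevant sets:
  FIRST(B) = { '*', 'b', 'g' }
  FIRST(D) = { '*', 'b', 'g', ε }

L → B T L: PREDICT = { '*', 'b', 'g' }
  'b' is in predict set, so this production goes in M[L, 'b']
L → D b: PREDICT = { '*', 'b', 'g' }
  'b' is in predict set, so this production goes in M[L, 'b']

M[L, 'b'] = L → B T L, L → D b  (a multiply-defined cell — the grammar is not LL(1))

Answer: L → B T L, L → D b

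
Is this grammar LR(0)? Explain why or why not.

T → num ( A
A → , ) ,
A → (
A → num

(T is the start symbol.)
Augment with T' → T and build the canonical LR(0) collection (I0 = CLOSURE({[T' → . T]}), then GOTO on every symbol after a dot until no new states appear). It has 10 states:
  I0: { [T → . num ( A], [T' → . T] }  — shift
  I1: { [T' → T .] }  — accept
  I2: { [T → num . ( A] }  — shift
  I3: { [A → . (], [A → . , ) ,], [A → . num], [T → num ( . A] }  — shift
  I4: { [A → ( .] }  — reduce
  I5: { [A → , . ) ,] }  — shift
  I6: { [T → num ( A .] }  — reduce
  I7: { [A → num .] }  — reduce
  I8: { [A → , ) . ,] }  — shift
  I9: { [A → , ) , .] }  — reduce

Every state is either a pure shift/goto state or contains exactly one complete item and nothing to shift — no conflicts. The grammar is LR(0).

Answer: Yes, the grammar is LR(0)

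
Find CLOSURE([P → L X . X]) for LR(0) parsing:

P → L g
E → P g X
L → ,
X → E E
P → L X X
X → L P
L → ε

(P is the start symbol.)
{ [E → . P g X], [L → . ,], [L → .], [P → . L X X], [P → . L g], [P → L X . X], [X → . E E], [X → . L P] }

To compute CLOSURE, for each item [A → α.Bβ] where B is a non-terminal, add [B → .γ] for all productions B → γ; repeat for the newly added items until nothing changes.

Start with: [P → L X . X]
  [P → L X . X] has the dot before X: add [X → . E E], [X → . L P]
  [X → . E E] has the dot before E: add [E → . P g X]
  [X → . L P] has the dot before L: add [L → . ,], [L → .]
  [E → . P g X] has the dot before P: add [P → . L g], [P → . L X X]
No further items can be added.

CLOSURE = { [E → . P g X], [L → . ,], [L → .], [P → . L X X], [P → . L g], [P → L X . X], [X → . E E], [X → . L P] }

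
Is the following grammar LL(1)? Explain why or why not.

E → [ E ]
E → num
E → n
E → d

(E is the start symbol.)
Yes, the grammar is LL(1).

A grammar is LL(1) if for each non-terminal N with multiple productions, the predict sets of those productions are pairwise disjoint, where PREDICT(N → α) = (FIRST(α) \ {ε}) ∪ (FOLLOW(N) if α ⇒* ε).

For E:
  PREDICT(E → '[' E ']') = { '[' }
  PREDICT(E → num) = { 'num' }
  PREDICT(E → n) = { 'n' }
  PREDICT(E → d) = { 'd' }

All predict sets are disjoint. The grammar IS LL(1).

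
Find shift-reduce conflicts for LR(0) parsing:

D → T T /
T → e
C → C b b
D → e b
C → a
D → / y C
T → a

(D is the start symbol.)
Augment with D' → D and build the canonical LR(0) collection (I0 = CLOSURE({[D' → . D]}), then GOTO on every symbol after a dot until no new states appear). It has 15 states:
  I0: { [D → . / y C], [D → . T T /], [D → . e b], [D' → . D], [T → . a], [T → . e] }  — shift
  I1: { [D → / . y C] }  — shift
  I2: { [D' → D .] }  — accept
  I3: { [D → T . T /], [T → . a], [T → . e] }  — shift
  I4: { [T → a .] }  — reduce
  I5: { [D → e . b], [T → e .] }  — shift, reduce
  I6: { [D → e b .] }  — reduce
  I7: { [D → T T . /] }  — shift
  I8: { [T → e .] }  — reduce
  I9: { [D → T T / .] }  — reduce
  I10: { [C → . C b b], [C → . a], [D → / y . C] }  — shift
  I11: { [C → C . b b], [D → / y C .] }  — shift, reduce
  I12: { [C → a .] }  — reduce
  I13: { [C → C b . b] }  — shift
  I14: { [C → C b b .] }  — reduce

I5 contains reduce item [T → e .] and shift item [D → e . b] — shift-reduce conflict.
I11 contains reduce item [D → / y C .] and shift item [C → C . b b] — shift-reduce conflict.

Answer: Yes — I5: [T → e .] vs [D → e . b]; I11: [D → / y C .] vs [C → C . b b]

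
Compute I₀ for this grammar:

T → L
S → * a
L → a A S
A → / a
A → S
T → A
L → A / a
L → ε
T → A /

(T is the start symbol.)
{ [A → . / a], [A → . S], [L → . A / a], [L → . a A S], [L → .], [S → . * a], [T → . A /], [T → . A], [T → . L], [T' → . T] }

First, augment the grammar with T' → T
I₀ = CLOSURE({ [T' → . T] }):
  [T' → . T] has the dot before T: add [T → . L], [T → . A], [T → . A /]
  [T → . L] has the dot before L: add [L → . a A S], [L → . A / a], [L → .]
  [T → . A] has the dot before A: add [A → . / a], [A → . S]
  [A → . S] has the dot before S: add [S → . * a]
No further items can be added.

I₀ = { [A → . / a], [A → . S], [L → . A / a], [L → . a A S], [L → .], [S → . * a], [T → . A /], [T → . A], [T → . L], [T' → . T] }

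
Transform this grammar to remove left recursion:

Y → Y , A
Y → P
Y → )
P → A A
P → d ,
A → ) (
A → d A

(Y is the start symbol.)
Y → P Y'
Y → ) Y'
Y' → , A Y'
Y' → ε
P → A A
P → d ,
A → ) (
A → d A

Y is directly left-recursive. The standard transformation for
  A → A α₁ | ... | A α_m | β₁ | ... | β_n
is
  A  → β₁ A' | ... | β_n A'
  A' → α₁ A' | ... | α_m A' | ε

Y → P becomes Y → P Y'
Y → ) becomes Y → ) Y'
Y → Y , A becomes Y' → , A Y'
Add Y' → ε

Productions for other non-terminals are unchanged:
  P → A A
  P → d ,
  A → ) (
  A → d A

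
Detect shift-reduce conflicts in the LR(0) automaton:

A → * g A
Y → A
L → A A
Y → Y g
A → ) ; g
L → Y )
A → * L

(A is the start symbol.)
A shift-reduce conflict occurs when an LR(0) state has both:
  - a complete (reduce) item [A → α .] (dot at the end), and
  - a shift item [B → β . c γ] (dot before a terminal).

Augment with A' → A and build the canonical LR(0) collection (I0 = CLOSURE({[A' → . A]}), then GOTO on every symbol after a dot until no new states appear). It has 14 states:
  I0: { [A → . ) ; g], [A → . * L], [A → . * g A], [A' → . A] }  — shift
  I1: { [A → ) . ; g] }  — shift
  I2: { [A → * . L], [A → * . g A], [A → . ) ; g], [A → . * L], [A → . * g A], [L → . A A], [L → . Y )], [Y → . A], [Y → . Y g] }  — shift
  I3: { [A' → A .] }  — accept
  I4: { [A → . ) ; g], [A → . * L], [A → . * g A], [L → A . A], [Y → A .] }  — shift, reduce
  I5: { [A → * L .] }  — reduce
  I6: { [L → Y . )], [Y → Y . g] }  — shift
  I7: { [A → * g . A], [A → . ) ; g], [A → . * L], [A → . * g A] }  — shift
  I8: { [A → * g A .] }  — reduce
  I9: { [L → Y ) .] }  — reduce
  I10: { [Y → Y g .] }  — reduce
  I11: { [L → A A .] }  — reduce
  I12: { [A → ) ; . g] }  — shift
  I13: { [A → ) ; g .] }  — reduce

I4 contains reduce item [Y → A .] and shift items [A → . ) ; g], [A → . * L], [A → . * g A] — shift-reduce conflict.

Answer: Yes — I4: [Y → A .] vs [A → . ) ; g]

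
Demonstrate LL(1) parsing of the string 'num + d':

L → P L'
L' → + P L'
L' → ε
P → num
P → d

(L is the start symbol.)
Stack is shown with the top on the left.

Stack     Input      Action
---------------------------
L $       num + d $  output L → P L'
P L' $    num + d $  output P → num
num L' $  num + d $  match 'num'
L' $      + d $      output L' → + P L'
+ P L' $  + d $      match '+'
P L' $    d $        output P → d
d L' $    d $        match 'd'
L' $      $          output L' → ε
$         $          accept

The string is accepted.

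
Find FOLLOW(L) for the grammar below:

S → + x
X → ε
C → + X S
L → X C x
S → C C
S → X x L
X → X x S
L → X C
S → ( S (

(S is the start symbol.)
{ $, '(', '+', 'x' }

To compute FOLLOW(L), find every occurrence of L on a right-hand side N → α L β: add FIRST(β) \ {ε}, and if β is empty or nullable also add FOLLOW(N). Iterate to a fixed point.

In S → X x L: L is at the end, add FOLLOW(S)

The FOLLOW sets referred to above (computed the same way, to a fixed point):
  FOLLOW(S) = { $, '(', '+', 'x' }

Taking the union: FOLLOW(L) = { $, '(', '+', 'x' }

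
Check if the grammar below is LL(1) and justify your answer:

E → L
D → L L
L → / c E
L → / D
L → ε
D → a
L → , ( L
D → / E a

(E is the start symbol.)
No. Predict set conflict for D: { 'a' }

A grammar is LL(1) if for each non-terminal N with multiple productions, the predict sets of those productions are pairwise disjoint, where PREDICT(N → α) = (FIRST(α) \ {ε}) ∪ (FOLLOW(N) if α ⇒* ε).

Relevant sets:
  FIRST(L) = { ',', '/', ε }
  FOLLOW(D) = { $, ',', '/', 'a' }
  FOLLOW(L) = { $, ',', '/', 'a' }

For D:
  PREDICT(D → L L) = { $, ',', '/', 'a' }
  PREDICT(D → a) = { 'a' }
  PREDICT(D → '/' E a) = { '/' }
For L:
  PREDICT(L → '/' c E) = { '/' }
  PREDICT(L → '/' D) = { '/' }
  PREDICT(L → ε) = { $, ',', '/', 'a' }
  PREDICT(L → ',' '(' L) = { ',' }
E has a single production, so nothing to check there.

Conflict found: Predict set conflict for D: { 'a' }
The grammar is NOT LL(1).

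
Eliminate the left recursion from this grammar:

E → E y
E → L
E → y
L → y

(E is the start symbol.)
E is directly left-recursive. The standard transformation for
  A → A α₁ | ... | A α_m | β₁ | ... | β_n
is
  A  → β₁ A' | ... | β_n A'
  A' → α₁ A' | ... | α_m A' | ε

E → L becomes E → L E'
E → y becomes E → y E'
E → E y becomes E' → y E'
Add E' → ε

Productions for other non-terminals are unchanged:
  L → y

Resulting grammar:
E → L E'
E → y E'
E' → y E'
E' → ε
L → y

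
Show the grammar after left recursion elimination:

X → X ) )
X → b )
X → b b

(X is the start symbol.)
X → b ) X'
X → b b X'
X' → ) ) X'
X' → ε

X is directly left-recursive. The standard transformation for
  A → A α₁ | ... | A α_m | β₁ | ... | β_n
is
  A  → β₁ A' | ... | β_n A'
  A' → α₁ A' | ... | α_m A' | ε

X → b ) becomes X → b ) X'
X → b b becomes X → b b X'
X → X ) ) becomes X' → ) ) X'
Add X' → ε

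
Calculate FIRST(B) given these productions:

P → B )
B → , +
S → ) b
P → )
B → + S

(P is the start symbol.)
To compute FIRST(B), examine every production with B on the left-hand side, reading each right-hand side left to right until a non-nullable symbol is reached.

From B → , +:
  - ',' is a terminal: add ',' and stop
From B → + S:
  - '+' is a terminal: add '+' and stop

Collecting: FIRST(B) = { '+', ',' }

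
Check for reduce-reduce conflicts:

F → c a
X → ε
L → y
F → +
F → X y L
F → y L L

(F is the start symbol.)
A reduce-reduce conflict occurs when an LR(0) state has two complete items [A → α .] and [B → β .] — both call for a reduction, and with no lookahead the parser cannot choose between them.

Augment with F' → F and build the canonical LR(0) collection (I0 = CLOSURE({[F' → . F]}), then GOTO on every symbol after a dot until no new states appear). It has 12 states:
  I0: { [F → . +], [F → . X y L], [F → . c a], [F → . y L L], [F' → . F], [X → .] }  — shift, reduce
  I1: { [F → + .] }  — reduce
  I2: { [F' → F .] }  — accept
  I3: { [F → X . y L] }  — shift
  I4: { [F → c . a] }  — shift
  I5: { [F → y . L L], [L → . y] }  — shift
  I6: { [F → y L . L], [L → . y] }  — shift
  I7: { [L → y .] }  — reduce
  I8: { [F → y L L .] }  — reduce
  I9: { [F → c a .] }  — reduce
  I10: { [F → X y . L], [L → . y] }  — shift
  I11: { [F → X y L .] }  — reduce

No state contains more than one complete item.

Answer: No reduce-reduce conflicts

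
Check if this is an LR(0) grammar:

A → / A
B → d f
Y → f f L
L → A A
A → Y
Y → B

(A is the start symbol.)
Yes, the grammar is LR(0)

A grammar is LR(0) if no state in the canonical LR(0) collection has:
  - both a shift item (dot before a terminal) and a complete item (shift-reduce conflict), or
  - two or more complete items (reduce-reduce conflict; the accept item [A' → A .] counts as a complete item here).

Augment with A' → A and build the canonical LR(0) collection (I0 = CLOSURE({[A' → . A]}), then GOTO on every symbol after a dot until no new states appear). It has 13 states:
  I0: { [A → . / A], [A → . Y], [A' → . A], [B → . d f], [Y → . B], [Y → . f f L] }  — shift
  I1: { [A → . / A], [A → . Y], [A → / . A], [B → . d f], [Y → . B], [Y → . f f L] }  — shift
  I2: { [A' → A .] }  — accept
  I3: { [Y → B .] }  — reduce
  I4: { [A → Y .] }  — reduce
  I5: { [B → d . f] }  — shift
  I6: { [Y → f . f L] }  — shift
  I7: { [A → . / A], [A → . Y], [B → . d f], [L → . A A], [Y → . B], [Y → . f f L], [Y → f f . L] }  — shift
  I8: { [A → . / A], [A → . Y], [B → . d f], [L → A . A], [Y → . B], [Y → . f f L] }  — shift
  I9: { [Y → f f L .] }  — reduce
  I10: { [L → A A .] }  — reduce
  I11: { [B → d f .] }  — reduce
  I12: { [A → / A .] }  — reduce

Every state is either a pure shift/goto state or contains exactly one complete item and nothing to shift — no conflicts. The grammar is LR(0).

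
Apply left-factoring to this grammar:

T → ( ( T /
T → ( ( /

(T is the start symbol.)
T → ( ( T'
T' → T /
T' → /

Left-factoring transforms A → αβ₁ | αβ₂ into A → αA' and A' → β₁ | β₂
(α is the longest common prefix among the alternatives). Repeat until
no nonterminal has two alternatives with a common prefix.

Round 1: T has alternatives sharing prefix '( ('. Introduce T': T → ( ( T'
  Add: T' → T /
  Add: T' → /

No remaining common prefixes — done.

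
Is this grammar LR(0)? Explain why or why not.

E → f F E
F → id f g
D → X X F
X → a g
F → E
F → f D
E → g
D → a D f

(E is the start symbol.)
A grammar is LR(0) if no state in the canonical LR(0) collection has:
  - both a shift item (dot before a terminal) and a complete item (shift-reduce conflict), or
  - two or more complete items (reduce-reduce conflict; the accept item [E' → E .] counts as a complete item here).

Augment with E' → E and build the canonical LR(0) collection (I0 = CLOSURE({[E' → . E]}), then GOTO on every symbol after a dot until no new states appear). It has 20 states:
  I0: { [E → . f F E], [E → . g], [E' → . E] }  — shift
  I1: { [E' → E .] }  — accept
  I2: { [E → . f F E], [E → . g], [E → f . F E], [F → . E], [F → . f D], [F → . id f g] }  — shift
  I3: { [E → g .] }  — reduce
  I4: { [F → E .] }  — reduce
  I5: { [E → . f F E], [E → . g], [E → f F . E] }  — shift
  I6: { [D → . X X F], [D → . a D f], [E → . f F E], [E → . g], [E → f . F E], [F → . E], [F → . f D], [F → . id f g], [F → f . D], [X → . a g] }  — shift
  I7: { [F → id . f g] }  — shift
  I8: { [F → id f . g] }  — shift
  I9: { [F → id f g .] }  — reduce
  I10: { [F → f D .] }  — reduce
  I11: { [D → X . X F], [X → . a g] }  — shift
  I12: { [D → . X X F], [D → . a D f], [D → a . D f], [X → . a g], [X → a . g] }  — shift
  I13: { [D → a D . f] }  — shift
  I14: { [X → a g .] }  — reduce
  I15: { [D → a D f .] }  — reduce
  I16: { [D → X X . F], [E → . f F E], [E → . g], [F → . E], [F → . f D], [F → . id f g] }  — shift
  I17: { [X → a . g] }  — shift
  I18: { [D → X X F .] }  — reduce
  I19: { [E → f F E .] }  — reduce

Every state is either a pure shift/goto state or contains exactly one complete item and nothing to shift — no conflicts. The grammar is LR(0).

Answer: Yes, the grammar is LR(0)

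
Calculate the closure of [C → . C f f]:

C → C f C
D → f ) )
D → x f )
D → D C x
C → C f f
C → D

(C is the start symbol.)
{ [C → . C f C], [C → . C f f], [C → . D], [D → . D C x], [D → . f ) )], [D → . x f )] }

Start with: [C → . C f f]
  [C → . C f f] has the dot before C: add [C → . C f C], [C → . D]
  [C → . D] has the dot before D: add [D → . f ) )], [D → . x f )], [D → . D C x]
No further items can be added.

CLOSURE = { [C → . C f C], [C → . C f f], [C → . D], [D → . D C x], [D → . f ) )], [D → . x f )] }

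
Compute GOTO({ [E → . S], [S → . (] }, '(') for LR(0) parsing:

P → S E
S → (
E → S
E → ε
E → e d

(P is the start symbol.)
GOTO(I, '(') = CLOSURE({ [A → αX.β] : [A → α.Xβ] ∈ I, X = '(' })

Items with dot before '(', with the dot advanced:
  [S → . (] → [S → ( .]
Closure adds nothing (no advanced item has the dot before a non-terminal).

GOTO = { [S → ( .] }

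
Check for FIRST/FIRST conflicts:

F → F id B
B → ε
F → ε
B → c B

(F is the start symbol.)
No FIRST/FIRST conflicts.

FIRST sets of the non-terminals at (or reachable through a nullable prefix from) the front of some alternative:
  FIRST(F) = { 'id', ε }

Productions for F:
  F → F id B: FIRST = { 'id' }
  F → ε: FIRST = { ε }
Productions for B:
  B → ε: FIRST = { ε }
  B → c B: FIRST = { 'c' }

All alternatives of each non-terminal have pairwise disjoint FIRST sets.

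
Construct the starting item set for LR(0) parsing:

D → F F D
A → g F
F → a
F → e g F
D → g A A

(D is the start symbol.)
First, augment the grammar with D' → D
I₀ = CLOSURE({ [D' → . D] }):
  [D' → . D] has the dot before D: add [D → . F F D], [D → . g A A]
  [D → . F F D] has the dot before F: add [F → . a], [F → . e g F]
No further items can be added.

I₀ = { [D → . F F D], [D → . g A A], [D' → . D], [F → . a], [F → . e g F] }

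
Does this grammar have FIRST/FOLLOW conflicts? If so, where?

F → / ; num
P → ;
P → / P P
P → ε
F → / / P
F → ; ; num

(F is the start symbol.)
Yes. P → ';' with FOLLOW(P) on { ';' }; P → '/' P P with FOLLOW(P) on { '/' }

A FIRST/FOLLOW conflict occurs when a non-terminal N has a nullable alternative N → β (β ⇒* ε) and another alternative N → α with FIRST(α) ∩ FOLLOW(N) ≠ ∅: on such a lookahead the parser cannot decide between expanding α and letting N vanish via β.

Nullable non-terminals: P.

P: nullable alternative(s) P → ε; FOLLOW(P) = { $, '/', ';' }
  P → ;: FIRST \ {ε} = { ';' } — overlaps FOLLOW(P) on { ';' }: CONFLICT
  P → / P P: FIRST \ {ε} = { '/' } — overlaps FOLLOW(P) on { '/' }: CONFLICT
  P → ε: FIRST \ {ε} = { } — this is the only nullable alternative, skip

F has no nullable alternative, so no FIRST/FOLLOW check is needed there.

So the grammar has 2 FIRST/FOLLOW conflicts (marked CONFLICT above).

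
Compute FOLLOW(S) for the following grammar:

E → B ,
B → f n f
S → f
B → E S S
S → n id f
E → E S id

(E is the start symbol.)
{ ',', 'f', 'id', 'n' }

In B → E S S: S is followed by S, add FIRST(S) \ {ε} = { 'f', 'n' }
In B → E S S: S is at the end, add FOLLOW(B)
In E → E S id: S is followed by id, add FIRST(id) \ {ε} = { 'id' }

The FOLLOW sets referred to above (computed the same way, to a fixed point):
  FOLLOW(B) = { ',' }

Taking the union: FOLLOW(S) = { ',', 'f', 'id', 'n' }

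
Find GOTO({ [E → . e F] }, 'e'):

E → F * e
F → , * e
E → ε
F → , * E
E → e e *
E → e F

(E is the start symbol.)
{ [E → e . F], [F → . , * E], [F → . , * e] }

GOTO(I, 'e') = CLOSURE({ [A → αX.β] : [A → α.Xβ] ∈ I, X = 'e' })

Items with dot before 'e', with the dot advanced:
  [E → . e F] → [E → e . F]
Closure of the advanced items:
  [E → e . F] has the dot before F: add [F → . , * e], [F → . , * E]

GOTO = { [E → e . F], [F → . , * E], [F → . , * e] }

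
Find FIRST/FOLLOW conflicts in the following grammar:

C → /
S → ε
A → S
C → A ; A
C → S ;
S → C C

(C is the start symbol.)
A FIRST/FOLLOW conflict occurs when a non-terminal N has a nullable alternative N → β (β ⇒* ε) and another alternative N → α with FIRST(α) ∩ FOLLOW(N) ≠ ∅: on such a lookahead the parser cannot decide between expanding α and letting N vanish via β.

Nullable non-terminals: A, S.
FIRST sets used below: FIRST(C) = { '/', ';' }
A has a nullable alternative but only one production, so nothing to check.

S: nullable alternative(s) S → ε; FOLLOW(S) = { $, '/', ';' }
  S → ε: FIRST \ {ε} = { } — this is the only nullable alternative, skip
  S → C C: FIRST \ {ε} = { '/', ';' } — overlaps FOLLOW(S) on { '/', ';' }: CONFLICT

C has no nullable alternative, so no FIRST/FOLLOW check is needed there.

So the grammar has 1 FIRST/FOLLOW conflict (marked CONFLICT above).

Answer: Yes. S → C C with FOLLOW(S) on { '/', ';' }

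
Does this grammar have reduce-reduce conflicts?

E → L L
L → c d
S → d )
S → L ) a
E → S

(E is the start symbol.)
No reduce-reduce conflicts

Augment with E' → E and build the canonical LR(0) collection (I0 = CLOSURE({[E' → . E]}), then GOTO on every symbol after a dot until no new states appear). It has 11 states:
  I0: { [E → . L L], [E → . S], [E' → . E], [L → . c d], [S → . L ) a], [S → . d )] }  — shift
  I1: { [E' → E .] }  — accept
  I2: { [E → L . L], [L → . c d], [S → L . ) a] }  — shift
  I3: { [E → S .] }  — reduce
  I4: { [L → c . d] }  — shift
  I5: { [S → d . )] }  — shift
  I6: { [S → d ) .] }  — reduce
  I7: { [L → c d .] }  — reduce
  I8: { [S → L ) . a] }  — shift
  I9: { [E → L L .] }  — reduce
  I10: { [S → L ) a .] }  — reduce

No state contains more than one complete item.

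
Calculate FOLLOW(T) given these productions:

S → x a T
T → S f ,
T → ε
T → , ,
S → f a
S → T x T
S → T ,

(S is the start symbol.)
{ $, ',', 'f', 'x' }

To compute FOLLOW(T), find every occurrence of T on a right-hand side N → α T β: add FIRST(β) \ {ε}, and if β is empty or nullable also add FOLLOW(N). Iterate to a fixed point.

In S → x a T: T is at the end, add FOLLOW(S)
In S → T x T: T is followed by x T, add FIRST(x T) \ {ε} = { 'x' }
In S → T x T: T is at the end, add FOLLOW(S)
In S → T ,: T is followed by ',', add FIRST(',') \ {ε} = { ',' }

The FOLLOW sets referred to above (computed the same way, to a fixed point):
  FOLLOW(S) = { $, 'f' }

Taking the union: FOLLOW(T) = { $, ',', 'f', 'x' }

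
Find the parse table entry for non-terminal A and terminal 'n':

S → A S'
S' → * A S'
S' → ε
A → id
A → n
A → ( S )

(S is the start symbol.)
To find M[A, 'n'], we find productions for A where 'n' is in the predict set (PREDICT(N → α) = (FIRST(α) \ {ε}) ∪ (FOLLOW(N) if α ⇒* ε)).

A → id: PREDICT = { 'id' }
A → n: PREDICT = { 'n' }
  'n' is in predict set, so this production goes in M[A, 'n']
A → ( S ): PREDICT = { '(' }

M[A, 'n'] = A → n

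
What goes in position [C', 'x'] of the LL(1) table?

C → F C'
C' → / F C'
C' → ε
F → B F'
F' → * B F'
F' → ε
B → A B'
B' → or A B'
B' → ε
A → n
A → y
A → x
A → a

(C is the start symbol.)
To find M[C', 'x'], we find productions for C' where 'x' is in the predict set (PREDICT(N → α) = (FIRST(α) \ {ε}) ∪ (FOLLOW(N) if α ⇒* ε)).

Relevant sets:
  FOLLOW(C') = { $ }

C' → / F C': PREDICT = { '/' }
C' → ε: PREDICT = { $ }

M[C', 'x'] is empty (no production applies)

Answer: Empty (error entry)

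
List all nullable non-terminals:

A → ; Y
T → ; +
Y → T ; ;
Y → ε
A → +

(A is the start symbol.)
A non-terminal is nullable if it can derive ε (the empty string): either it has an ε-production, or it has a production whose right-hand side consists entirely of nullable non-terminals.

ε-productions: Y → ε
So Y is immediately nullable.
No further non-terminal can be added: every production for the remaining non-terminals contains a terminal or a non-nullable non-terminal.
Nullable = { 'Y' }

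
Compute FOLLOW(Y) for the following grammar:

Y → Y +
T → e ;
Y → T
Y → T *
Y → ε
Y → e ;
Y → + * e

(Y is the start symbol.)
{ $, '+' }

To compute FOLLOW(Y), find every occurrence of Y on a right-hand side N → α Y β: add FIRST(β) \ {ε}, and if β is empty or nullable also add FOLLOW(N). Iterate to a fixed point.

Y is the start symbol, so $ ∈ FOLLOW(Y).
In Y → Y +: Y is followed by '+', add FIRST('+') \ {ε} = { '+' }

Taking the union: FOLLOW(Y) = { $, '+' }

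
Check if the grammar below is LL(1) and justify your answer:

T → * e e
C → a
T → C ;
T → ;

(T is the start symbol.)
Yes, the grammar is LL(1).

A grammar is LL(1) if for each non-terminal N with multiple productions, the predict sets of those productions are pairwise disjoint, where PREDICT(N → α) = (FIRST(α) \ {ε}) ∪ (FOLLOW(N) if α ⇒* ε).

Relevant sets:
  FIRST(C) = { 'a' }

For T:
  PREDICT(T → '*' e e) = { '*' }
  PREDICT(T → C ';') = { 'a' }
  PREDICT(T → ';') = { ';' }
C has a single production, so nothing to check there.

All predict sets are disjoint. The grammar IS LL(1).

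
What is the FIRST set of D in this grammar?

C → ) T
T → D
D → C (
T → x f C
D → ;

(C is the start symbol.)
To compute FIRST(D), examine every production with D on the left-hand side, reading each right-hand side left to right until a non-nullable symbol is reached.

FIRST sets of the other non-terminals involved (by the same procedure, iterated to a fixed point):
  FIRST(C) = { ')' }

From D → C (:
  - C is a non-terminal: add FIRST(C) \ {ε} = { ')' }
    C is not nullable, so stop
From D → ;:
  - ';' is a terminal: add ';' and stop

Collecting: FIRST(D) = { ')', ';' }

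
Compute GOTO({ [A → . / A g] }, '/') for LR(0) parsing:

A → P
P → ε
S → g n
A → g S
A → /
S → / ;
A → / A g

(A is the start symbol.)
GOTO(I, '/') = CLOSURE({ [A → αX.β] : [A → α.Xβ] ∈ I, X = '/' })

Items with dot before '/', with the dot advanced:
  [A → . / A g] → [A → / . A g]
Closure of the advanced items:
  [A → / . A g] has the dot before A: add [A → . P], [A → . g S], [A → . /], [A → . / A g]
  [A → . P] has the dot before P: add [P → .]

GOTO = { [A → . / A g], [A → . /], [A → . P], [A → . g S], [A → / . A g], [P → .] }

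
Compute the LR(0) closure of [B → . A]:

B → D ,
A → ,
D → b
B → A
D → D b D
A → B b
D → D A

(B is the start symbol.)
To compute CLOSURE, for each item [A → α.Bβ] where B is a non-terminal, add [B → .γ] for all productions B → γ; repeat for the newly added items until nothing changes.

Start with: [B → . A]
  [B → . A] has the dot before A: add [A → . ,], [A → . B b]
  [A → . B b] has the dot before B: add [B → . D ,]
  [B → . D ,] has the dot before D: add [D → . b], [D → . D b D], [D → . D A]
No further items can be added.

CLOSURE = { [A → . ,], [A → . B b], [B → . A], [B → . D ,], [D → . D A], [D → . D b D], [D → . b] }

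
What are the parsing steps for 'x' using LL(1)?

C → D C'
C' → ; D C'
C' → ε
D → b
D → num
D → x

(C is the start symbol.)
LL(1) parsing maintains a stack (initially the start symbol over $) and the input. At each step: if the stack top is a terminal, match it against the current input token; if it is a non-terminal N, replace it with the RHS of M[N, lookahead] (the unique production whose predict set contains the lookahead).

Stack is shown with the top on the left.

Stack   Input  Action
---------------------
C $     x $    output C → D C'
D C' $  x $    output D → x
x C' $  x $    match 'x'
C' $    $      output C' → ε
$       $      accept

The string is accepted.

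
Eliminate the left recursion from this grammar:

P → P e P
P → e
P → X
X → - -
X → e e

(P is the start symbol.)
P is directly left-recursive. The standard transformation for
  A → A α₁ | ... | A α_m | β₁ | ... | β_n
is
  A  → β₁ A' | ... | β_n A'
  A' → α₁ A' | ... | α_m A' | ε

P → e becomes P → e P'
P → X becomes P → X P'
P → P e P becomes P' → e P P'
Add P' → ε

Productions for other non-terminals are unchanged:
  X → - -
  X → e e

Resulting grammar:
P → e P'
P → X P'
P' → e P P'
P' → ε
X → - -
X → e e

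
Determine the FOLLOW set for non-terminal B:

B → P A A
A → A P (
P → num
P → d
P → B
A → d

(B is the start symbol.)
B is the start symbol, so $ ∈ FOLLOW(B).
In P → B: B is at the end, add FOLLOW(P)

The FOLLOW sets referred to above (computed the same way, to a fixed point):
  FOLLOW(P) = { '(', 'd' }

Taking the union: FOLLOW(B) = { $, '(', 'd' }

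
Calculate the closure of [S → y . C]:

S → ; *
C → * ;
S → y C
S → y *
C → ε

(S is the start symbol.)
{ [C → . * ;], [C → .], [S → y . C] }

Start with: [S → y . C]
  [S → y . C] has the dot before C: add [C → . * ;], [C → .]
No further items can be added.

CLOSURE = { [C → . * ;], [C → .], [S → y . C] }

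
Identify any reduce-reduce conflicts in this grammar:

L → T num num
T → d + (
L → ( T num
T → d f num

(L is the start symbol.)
A reduce-reduce conflict occurs when an LR(0) state has two complete items [A → α .] and [B → β .] — both call for a reduction, and with no lookahead the parser cannot choose between them.

Augment with L' → L and build the canonical LR(0) collection (I0 = CLOSURE({[L' → . L]}), then GOTO on every symbol after a dot until no new states appear). It has 13 states:
  I0: { [L → . ( T num], [L → . T num num], [L' → . L], [T → . d + (], [T → . d f num] }  — shift
  I1: { [L → ( . T num], [T → . d + (], [T → . d f num] }  — shift
  I2: { [L' → L .] }  — accept
  I3: { [L → T . num num] }  — shift
  I4: { [T → d . + (], [T → d . f num] }  — shift
  I5: { [T → d + . (] }  — shift
  I6: { [T → d f . num] }  — shift
  I7: { [T → d f num .] }  — reduce
  I8: { [T → d + ( .] }  — reduce
  I9: { [L → T num . num] }  — shift
  I10: { [L → T num num .] }  — reduce
  I11: { [L → ( T . num] }  — shift
  I12: { [L → ( T num .] }  — reduce

No state contains more than one complete item.

Answer: No reduce-reduce conflicts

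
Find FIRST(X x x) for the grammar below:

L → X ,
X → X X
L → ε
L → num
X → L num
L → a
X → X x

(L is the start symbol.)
FIRST sets of the non-terminals involved (from the grammar, by fixed-point iteration):
  FIRST(X) = { 'a', 'num' }

To compute FIRST(X x x), process the symbols left to right:
Symbol X is a non-terminal. Add FIRST(X) \ {ε} = { 'a', 'num' }
X is not nullable (ε ∉ FIRST(X)), so stop here.
FIRST(X x x) = { 'a', 'num' }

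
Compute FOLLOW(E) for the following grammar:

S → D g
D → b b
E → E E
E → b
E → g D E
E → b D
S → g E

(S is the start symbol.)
To compute FOLLOW(E), find every occurrence of E on a right-hand side N → α E β: add FIRST(β) \ {ε}, and if β is empty or nullable also add FOLLOW(N). Iterate to a fixed point.

In E → E E: E is followed by E, add FIRST(E) \ {ε} = { 'b', 'g' }
In E → E E: E is at the end; this adds FOLLOW(E) to itself — nothing new
In E → g D E: E is at the end; this adds FOLLOW(E) to itself — nothing new
In S → g E: E is at the end, add FOLLOW(S)

The FOLLOW sets referred to above (computed the same way, to a fixed point):
  FOLLOW(S) = { $ }

Taking the union: FOLLOW(E) = { $, 'b', 'g' }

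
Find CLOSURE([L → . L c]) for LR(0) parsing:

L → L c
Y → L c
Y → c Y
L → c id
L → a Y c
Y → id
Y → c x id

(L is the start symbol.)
Start with: [L → . L c]
  [L → . L c] has the dot before L: add [L → . c id], [L → . a Y c]
No further items can be added.

CLOSURE = { [L → . L c], [L → . a Y c], [L → . c id] }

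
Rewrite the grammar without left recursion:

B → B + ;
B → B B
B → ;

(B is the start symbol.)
B → ; B'
B' → + ; B'
B' → B B'
B' → ε

B is directly left-recursive. The standard transformation for
  A → A α₁ | ... | A α_m | β₁ | ... | β_n
is
  A  → β₁ A' | ... | β_n A'
  A' → α₁ A' | ... | α_m A' | ε

B → ; becomes B → ; B'
B → B + ; becomes B' → + ; B'
B → B B becomes B' → B B'
Add B' → ε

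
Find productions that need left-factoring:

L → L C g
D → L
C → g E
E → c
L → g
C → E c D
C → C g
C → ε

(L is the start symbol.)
No, left-factoring is not needed

Left-factoring is needed when two productions for the same non-terminal
share a common prefix on the right-hand side.

Productions for L:
  L → L C g
  L → g
Productions for C:
  C → g E
  C → E c D
  C → C g
  C → ε

No common prefixes found.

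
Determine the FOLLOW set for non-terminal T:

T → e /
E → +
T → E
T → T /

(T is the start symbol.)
To compute FOLLOW(T), find every occurrence of T on a right-hand side N → α T β: add FIRST(β) \ {ε}, and if β is empty or nullable also add FOLLOW(N). Iterate to a fixed point.

T is the start symbol, so $ ∈ FOLLOW(T).
In T → T /: T is followed by '/', add FIRST('/') \ {ε} = { '/' }

Taking the union: FOLLOW(T) = { $, '/' }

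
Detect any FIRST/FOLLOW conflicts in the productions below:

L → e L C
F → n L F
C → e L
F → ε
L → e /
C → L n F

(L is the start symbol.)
A FIRST/FOLLOW conflict occurs when a non-terminal N has a nullable alternative N → β (β ⇒* ε) and another alternative N → α with FIRST(α) ∩ FOLLOW(N) ≠ ∅: on such a lookahead the parser cannot decide between expanding α and letting N vanish via β.

Nullable non-terminals: F.

F: nullable alternative(s) F → ε; FOLLOW(F) = { $, 'e', 'n' }
  F → n L F: FIRST \ {ε} = { 'n' } — overlaps FOLLOW(F) on { 'n' }: CONFLICT
  F → ε: FIRST \ {ε} = { } — this is the only nullable alternative, skip

C, L have no nullable alternative, so no FIRST/FOLLOW check is needed there.

So the grammar has 1 FIRST/FOLLOW conflict (marked CONFLICT above).

Answer: Yes. F → n L F with FOLLOW(F) on { 'n' }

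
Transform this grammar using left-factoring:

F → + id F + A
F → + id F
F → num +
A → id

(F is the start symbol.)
F → + id F F'
F' → + A
F' → ε
F → num +
A → id

Left-factoring transforms A → αβ₁ | αβ₂ into A → αA' and A' → β₁ | β₂
(α is the longest common prefix among the alternatives). Repeat until
no nonterminal has two alternatives with a common prefix.

Round 1: F has alternatives sharing prefix '+ id F'. Introduce F': F → + id F F'
  Add: F' → + A
  Add: F' → ε

No remaining common prefixes — done.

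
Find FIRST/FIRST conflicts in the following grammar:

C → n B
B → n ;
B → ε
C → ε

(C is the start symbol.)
A FIRST/FIRST conflict occurs when two productions N → α and N → β for the same non-terminal have FIRST(α) ∩ FIRST(β) ≠ ∅ (with ε ∈ FIRST of a nullable right-hand side, so two nullable alternatives also conflict).

Productions for C:
  C → n B: FIRST = { 'n' }
  C → ε: FIRST = { ε }
Productions for B:
  B → n ;: FIRST = { 'n' }
  B → ε: FIRST = { ε }

All alternatives of each non-terminal have pairwise disjoint FIRST sets.

Answer: No FIRST/FIRST conflicts.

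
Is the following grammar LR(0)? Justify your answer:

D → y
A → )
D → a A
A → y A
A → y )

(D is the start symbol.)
No. Reduce-reduce conflict: [A → ) .] and [A → y ) .]

Augment with D' → D and build the canonical LR(0) collection (I0 = CLOSURE({[D' → . D]}), then GOTO on every symbol after a dot until no new states appear). It has 9 states:
  I0: { [D → . a A], [D → . y], [D' → . D] }  — shift
  I1: { [D' → D .] }  — accept
  I2: { [A → . )], [A → . y )], [A → . y A], [D → a . A] }  — shift
  I3: { [D → y .] }  — reduce
  I4: { [A → ) .] }  — reduce
  I5: { [D → a A .] }  — reduce
  I6: { [A → . )], [A → . y )], [A → . y A], [A → y . )], [A → y . A] }  — shift
  I7: { [A → ) .], [A → y ) .] }  — 2 reduces
  I8: { [A → y A .] }  — reduce

Conflict in state I7:
  Reduce-reduce conflict: [A → ) .] and [A → y ) .]
So the grammar is NOT LR(0).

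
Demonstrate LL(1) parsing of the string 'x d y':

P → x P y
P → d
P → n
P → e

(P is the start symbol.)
Stack is shown with the top on the left.

Stack    Input    Action
------------------------
P $      x d y $  output P → x P y
x P y $  x d y $  match 'x'
P y $    d y $    output P → d
d y $    d y $    match 'd'
y $      y $      match 'y'
$        $        accept

The string is accepted.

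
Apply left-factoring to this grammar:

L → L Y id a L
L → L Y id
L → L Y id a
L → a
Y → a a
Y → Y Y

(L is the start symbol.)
L → L Y id L'
L' → a L''
L'' → L
L'' → ε
L' → ε
L → a
Y → a a
Y → Y Y

Left-factoring transforms A → αβ₁ | αβ₂ into A → αA' and A' → β₁ | β₂
(α is the longest common prefix among the alternatives). Repeat until
no nonterminal has two alternatives with a common prefix.

Round 1: L has alternatives sharing prefix 'L Y id'. Introduce L': L → L Y id L'
  Add: L' → a L
  Add: L' → ε
  Add: L' → a

Round 2: L' has alternatives sharing prefix 'a'. Introduce L'': L' → a L''
  Add: L'' → L
  Add: L'' → ε

No remaining common prefixes — done.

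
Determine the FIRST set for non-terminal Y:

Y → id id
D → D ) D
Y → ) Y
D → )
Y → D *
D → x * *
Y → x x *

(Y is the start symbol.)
{ ')', 'id', 'x' }

To compute FIRST(Y), examine every production with Y on the left-hand side, reading each right-hand side left to right until a non-nullable symbol is reached.

FIRST sets of the other non-terminals involved (by the same procedure, iterated to a fixed point):
  FIRST(D) = { ')', 'x' }

From Y → id id:
  - id is a terminal: add 'id' and stop
From Y → ) Y:
  - ')' is a terminal: add ')' and stop
From Y → D *:
  - D is a non-terminal: add FIRST(D) \ {ε} = { ')', 'x' }
    D is not nullable, so stop
From Y → x x *:
  - x is a terminal: add 'x' and stop

Collecting: FIRST(Y) = { ')', 'id', 'x' }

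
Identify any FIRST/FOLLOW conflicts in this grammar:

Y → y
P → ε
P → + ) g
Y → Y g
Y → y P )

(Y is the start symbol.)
No FIRST/FOLLOW conflicts.

A FIRST/FOLLOW conflict occurs when a non-terminal N has a nullable alternative N → β (β ⇒* ε) and another alternative N → α with FIRST(α) ∩ FOLLOW(N) ≠ ∅: on such a lookahead the parser cannot decide between expanding α and letting N vanish via β.

Nullable non-terminals: P.

P: nullable alternative(s) P → ε; FOLLOW(P) = { ')' }
  P → ε: FIRST \ {ε} = { } — this is the only nullable alternative, skip
  P → + ) g: FIRST \ {ε} = { '+' } — disjoint from FOLLOW(P)

Y has no nullable alternative, so no FIRST/FOLLOW check is needed there.

No FIRST/FOLLOW conflicts found.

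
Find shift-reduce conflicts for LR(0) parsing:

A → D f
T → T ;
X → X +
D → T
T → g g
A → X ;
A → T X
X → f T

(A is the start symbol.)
Yes — I3: [D → T .] vs [T → T . ;]; I8: [X → f T .] vs [T → T . ;]; I12: [A → T X .] vs [X → X . +]

A shift-reduce conflict occurs when an LR(0) state has both:
  - a complete (reduce) item [A → α .] (dot at the end), and
  - a shift item [B → β . c γ] (dot before a terminal).

Augment with A' → A and build the canonical LR(0) collection (I0 = CLOSURE({[A' → . A]}), then GOTO on every symbol after a dot until no new states appear). It has 14 states:
  I0: { [A → . D f], [A → . T X], [A → . X ;], [A' → . A], [D → . T], [T → . T ;], [T → . g g], [X → . X +], [X → . f T] }  — shift
  I1: { [A' → A .] }  — accept
  I2: { [A → D . f] }  — shift
  I3: { [A → T . X], [D → T .], [T → T . ;], [X → . X +], [X → . f T] }  — shift, reduce
  I4: { [A → X . ;], [X → X . +] }  — shift
  I5: { [T → . T ;], [T → . g g], [X → f . T] }  — shift
  I6: { [T → g . g] }  — shift
  I7: { [T → g g .] }  — reduce
  I8: { [T → T . ;], [X → f T .] }  — shift, reduce
  I9: { [T → T ; .] }  — reduce
  I10: { [X → X + .] }  — reduce
  I11: { [A → X ; .] }  — reduce
  I12: { [A → T X .], [X → X . +] }  — shift, reduce
  I13: { [A → D f .] }  — reduce

I3 contains reduce item [D → T .] and shift items [T → T . ;], [X → . f T] — shift-reduce conflict.
I8 contains reduce item [X → f T .] and shift item [T → T . ;] — shift-reduce conflict.
I12 contains reduce item [A → T X .] and shift item [X → X . +] — shift-reduce conflict.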